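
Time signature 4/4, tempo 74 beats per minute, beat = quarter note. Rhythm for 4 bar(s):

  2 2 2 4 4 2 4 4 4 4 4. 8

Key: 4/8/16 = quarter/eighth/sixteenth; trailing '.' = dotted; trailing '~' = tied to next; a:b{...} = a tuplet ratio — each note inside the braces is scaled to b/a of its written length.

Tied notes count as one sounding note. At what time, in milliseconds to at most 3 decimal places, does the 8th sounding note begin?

1. 0.0ms @ 0 + 1621.622ms (2)
2. 1621.622ms @ 2 + 1621.622ms (2)
3. 3243.243ms @ 4 + 1621.622ms (2)
4. 4864.865ms @ 6 + 810.811ms (1)
5. 5675.676ms @ 7 + 810.811ms (1)
6. 6486.486ms @ 8 + 1621.622ms (2)
7. 8108.108ms @ 10 + 810.811ms (1)
8. 8918.919ms @ 11 + 810.811ms (1)
9. 9729.73ms @ 12 + 810.811ms (1)
10. 10540.541ms @ 13 + 810.811ms (1)
11. 11351.351ms @ 14 + 1216.216ms (3/2)
12. 12567.568ms @ 31/2 + 405.405ms (1/2)

note 8 onset = 11b = 8918.919ms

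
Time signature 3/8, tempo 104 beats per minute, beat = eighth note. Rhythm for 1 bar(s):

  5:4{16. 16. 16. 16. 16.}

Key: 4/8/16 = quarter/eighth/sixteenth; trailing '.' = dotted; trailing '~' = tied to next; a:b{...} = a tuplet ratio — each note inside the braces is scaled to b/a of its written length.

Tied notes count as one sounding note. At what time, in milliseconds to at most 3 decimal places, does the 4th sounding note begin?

1. 0.0ms @ 0 + 346.154ms (3/5)
2. 346.154ms @ 3/5 + 346.154ms (3/5)
3. 692.308ms @ 6/5 + 346.154ms (3/5)
4. 1038.462ms @ 9/5 + 346.154ms (3/5)
5. 1384.615ms @ 12/5 + 346.154ms (3/5)

note 4 onset = 9/5b = 1038.462ms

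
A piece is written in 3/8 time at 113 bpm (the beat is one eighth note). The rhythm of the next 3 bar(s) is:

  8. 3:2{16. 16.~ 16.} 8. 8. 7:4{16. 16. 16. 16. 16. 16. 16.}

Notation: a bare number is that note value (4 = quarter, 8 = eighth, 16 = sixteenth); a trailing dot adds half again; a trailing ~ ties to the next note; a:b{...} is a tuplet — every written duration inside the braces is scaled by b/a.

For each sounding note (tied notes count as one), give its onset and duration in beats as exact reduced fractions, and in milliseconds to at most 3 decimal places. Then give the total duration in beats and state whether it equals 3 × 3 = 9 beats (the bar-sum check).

1) 0.0ms=0b +796.46ms=3/2b
2) 796.46ms=3/2b +265.487ms=1/2b
3) 1061.947ms=2b +530.973ms=1b
4) 1592.92ms=3b +796.46ms=3/2b
5) 2389.381ms=9/2b +796.46ms=3/2b
6) 3185.841ms=6b +227.56ms=3/7b
7) 3413.401ms=45/7b +227.56ms=3/7b
8) 3640.961ms=48/7b +227.56ms=3/7b
9) 3868.521ms=51/7b +227.56ms=3/7b
10) 4096.081ms=54/7b +227.56ms=3/7b
11) 4323.641ms=57/7b +227.56ms=3/7b
12) 4551.201ms=60/7b +227.56ms=3/7b
Σ=9b of 9 (113bpm 3/8) — PASS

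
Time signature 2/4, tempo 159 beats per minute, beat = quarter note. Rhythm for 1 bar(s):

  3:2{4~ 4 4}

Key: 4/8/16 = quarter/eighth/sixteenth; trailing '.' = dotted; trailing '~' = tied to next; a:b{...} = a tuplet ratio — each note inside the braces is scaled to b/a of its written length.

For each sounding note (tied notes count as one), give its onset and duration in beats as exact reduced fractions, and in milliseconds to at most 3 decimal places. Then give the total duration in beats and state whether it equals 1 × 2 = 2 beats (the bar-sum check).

1) 0.0ms=0b +503.145ms=4/3b
2) 503.145ms=4/3b +251.572ms=2/3b
Σ=2b of 2 (159bpm 2/4) — PASS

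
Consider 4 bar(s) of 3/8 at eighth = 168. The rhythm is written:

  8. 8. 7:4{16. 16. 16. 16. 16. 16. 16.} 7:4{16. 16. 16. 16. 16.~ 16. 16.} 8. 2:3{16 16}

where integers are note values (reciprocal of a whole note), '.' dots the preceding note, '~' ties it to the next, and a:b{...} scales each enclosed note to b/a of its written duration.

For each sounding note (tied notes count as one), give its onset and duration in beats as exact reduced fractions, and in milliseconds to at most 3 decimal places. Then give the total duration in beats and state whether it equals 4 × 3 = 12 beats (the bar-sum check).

1) 0.0ms=0b +535.714ms=3/2b
2) 535.714ms=3/2b +535.714ms=3/2b
3) 1071.429ms=3b +153.061ms=3/7b
4) 1224.49ms=24/7b +153.061ms=3/7b
5) 1377.551ms=27/7b +153.061ms=3/7b
6) 1530.612ms=30/7b +153.061ms=3/7b
7) 1683.673ms=33/7b +153.061ms=3/7b
8) 1836.735ms=36/7b +153.061ms=3/7b
9) 1989.796ms=39/7b +153.061ms=3/7b
10) 2142.857ms=6b +153.061ms=3/7b
11) 2295.918ms=45/7b +153.061ms=3/7b
12) 2448.98ms=48/7b +153.061ms=3/7b
13) 2602.041ms=51/7b +153.061ms=3/7b
14) 2755.102ms=54/7b +306.122ms=6/7b
15) 3061.224ms=60/7b +153.061ms=3/7b
16) 3214.286ms=9b +535.714ms=3/2b
17) 3750.0ms=21/2b +267.857ms=3/4b
18) 4017.857ms=45/4b +267.857ms=3/4b
Σ=12b of 12 (168bpm 3/8) — PASS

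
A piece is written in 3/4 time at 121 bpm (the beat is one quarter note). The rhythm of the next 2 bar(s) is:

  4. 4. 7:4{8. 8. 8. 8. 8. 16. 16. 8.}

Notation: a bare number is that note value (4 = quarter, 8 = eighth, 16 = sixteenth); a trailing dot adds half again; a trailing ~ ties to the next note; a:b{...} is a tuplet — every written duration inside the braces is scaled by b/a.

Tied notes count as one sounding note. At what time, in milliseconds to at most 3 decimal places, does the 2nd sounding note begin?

note 2 onset = 3/2b = 743.802ms

1. 0.0ms @ 0 + 743.802ms (3/2)
2. 743.802ms @ 3/2 + 743.802ms (3/2)
3. 1487.603ms @ 3 + 212.515ms (3/7)
4. 1700.118ms @ 24/7 + 212.515ms (3/7)
5. 1912.633ms @ 27/7 + 212.515ms (3/7)
6. 2125.148ms @ 30/7 + 212.515ms (3/7)
7. 2337.662ms @ 33/7 + 212.515ms (3/7)
8. 2550.177ms @ 36/7 + 106.257ms (3/14)
9. 2656.434ms @ 75/14 + 106.257ms (3/14)
10. 2762.692ms @ 39/7 + 212.515ms (3/7)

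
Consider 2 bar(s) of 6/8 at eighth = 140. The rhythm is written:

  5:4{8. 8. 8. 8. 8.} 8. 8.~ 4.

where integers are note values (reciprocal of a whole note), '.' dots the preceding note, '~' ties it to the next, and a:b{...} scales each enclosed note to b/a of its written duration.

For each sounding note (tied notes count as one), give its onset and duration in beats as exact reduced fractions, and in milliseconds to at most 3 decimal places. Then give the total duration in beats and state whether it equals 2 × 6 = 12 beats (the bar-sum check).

1) 0.0ms=0b +514.286ms=6/5b
2) 514.286ms=6/5b +514.286ms=6/5b
3) 1028.571ms=12/5b +514.286ms=6/5b
4) 1542.857ms=18/5b +514.286ms=6/5b
5) 2057.143ms=24/5b +514.286ms=6/5b
6) 2571.429ms=6b +642.857ms=3/2b
7) 3214.286ms=15/2b +1928.571ms=9/2b
Σ=12b of 12 (140bpm 6/8) — PASS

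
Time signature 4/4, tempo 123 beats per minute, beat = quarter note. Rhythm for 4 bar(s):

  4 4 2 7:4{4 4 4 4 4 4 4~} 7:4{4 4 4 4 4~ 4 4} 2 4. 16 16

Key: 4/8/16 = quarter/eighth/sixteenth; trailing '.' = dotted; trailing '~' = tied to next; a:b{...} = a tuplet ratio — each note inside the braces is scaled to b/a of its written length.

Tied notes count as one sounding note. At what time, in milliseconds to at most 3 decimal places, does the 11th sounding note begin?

1. 0.0ms @ 0 + 487.805ms (1)
2. 487.805ms @ 1 + 487.805ms (1)
3. 975.61ms @ 2 + 975.61ms (2)
4. 1951.22ms @ 4 + 278.746ms (4/7)
5. 2229.965ms @ 32/7 + 278.746ms (4/7)
6. 2508.711ms @ 36/7 + 278.746ms (4/7)
7. 2787.456ms @ 40/7 + 278.746ms (4/7)
8. 3066.202ms @ 44/7 + 278.746ms (4/7)
9. 3344.948ms @ 48/7 + 278.746ms (4/7)
10. 3623.693ms @ 52/7 + 557.491ms (8/7)
11. 4181.185ms @ 60/7 + 278.746ms (4/7)
12. 4459.93ms @ 64/7 + 278.746ms (4/7)
13. 4738.676ms @ 68/7 + 278.746ms (4/7)
14. 5017.422ms @ 72/7 + 557.491ms (8/7)
15. 5574.913ms @ 80/7 + 278.746ms (4/7)
16. 5853.659ms @ 12 + 975.61ms (2)
17. 6829.268ms @ 14 + 731.707ms (3/2)
18. 7560.976ms @ 31/2 + 121.951ms (1/4)
19. 7682.927ms @ 63/4 + 121.951ms (1/4)

note 11 onset = 60/7b = 4181.185ms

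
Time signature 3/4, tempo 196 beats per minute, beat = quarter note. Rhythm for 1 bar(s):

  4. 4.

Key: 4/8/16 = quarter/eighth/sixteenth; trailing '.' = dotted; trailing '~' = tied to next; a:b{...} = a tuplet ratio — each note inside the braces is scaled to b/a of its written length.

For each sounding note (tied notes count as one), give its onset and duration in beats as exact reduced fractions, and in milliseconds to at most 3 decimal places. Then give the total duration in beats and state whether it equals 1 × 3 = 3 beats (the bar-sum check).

1) 0.0ms=0b +459.184ms=3/2b
2) 459.184ms=3/2b +459.184ms=3/2b
Σ=3b of 3 (196bpm 3/4) — PASS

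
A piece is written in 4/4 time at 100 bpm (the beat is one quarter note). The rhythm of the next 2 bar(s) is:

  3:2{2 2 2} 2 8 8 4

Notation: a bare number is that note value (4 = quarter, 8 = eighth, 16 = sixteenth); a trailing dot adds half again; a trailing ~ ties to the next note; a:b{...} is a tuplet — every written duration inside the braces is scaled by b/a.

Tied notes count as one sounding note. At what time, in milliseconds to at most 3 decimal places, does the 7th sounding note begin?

1. 0.0ms @ 0 + 800.0ms (4/3)
2. 800.0ms @ 4/3 + 800.0ms (4/3)
3. 1600.0ms @ 8/3 + 800.0ms (4/3)
4. 2400.0ms @ 4 + 1200.0ms (2)
5. 3600.0ms @ 6 + 300.0ms (1/2)
6. 3900.0ms @ 13/2 + 300.0ms (1/2)
7. 4200.0ms @ 7 + 600.0ms (1)

note 7 onset = 7b = 4200.0ms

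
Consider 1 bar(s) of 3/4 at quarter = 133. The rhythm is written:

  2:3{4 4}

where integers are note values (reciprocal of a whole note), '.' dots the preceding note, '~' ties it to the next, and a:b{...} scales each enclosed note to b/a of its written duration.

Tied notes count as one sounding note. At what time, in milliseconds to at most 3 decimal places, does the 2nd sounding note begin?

1. 0.0ms @ 0 + 676.692ms (3/2)
2. 676.692ms @ 3/2 + 676.692ms (3/2)

note 2 onset = 3/2b = 676.692ms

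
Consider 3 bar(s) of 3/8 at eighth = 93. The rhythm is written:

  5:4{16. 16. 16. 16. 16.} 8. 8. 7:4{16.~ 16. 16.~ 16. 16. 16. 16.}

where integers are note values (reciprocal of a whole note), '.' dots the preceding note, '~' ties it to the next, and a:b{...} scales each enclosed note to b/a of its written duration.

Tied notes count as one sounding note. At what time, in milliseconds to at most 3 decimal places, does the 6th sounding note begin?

note 6 onset = 3b = 1935.484ms

1. 0.0ms @ 0 + 387.097ms (3/5)
2. 387.097ms @ 3/5 + 387.097ms (3/5)
3. 774.194ms @ 6/5 + 387.097ms (3/5)
4. 1161.29ms @ 9/5 + 387.097ms (3/5)
5. 1548.387ms @ 12/5 + 387.097ms (3/5)
6. 1935.484ms @ 3 + 967.742ms (3/2)
7. 2903.226ms @ 9/2 + 967.742ms (3/2)
8. 3870.968ms @ 6 + 552.995ms (6/7)
9. 4423.963ms @ 48/7 + 552.995ms (6/7)
10. 4976.959ms @ 54/7 + 276.498ms (3/7)
11. 5253.456ms @ 57/7 + 276.498ms (3/7)
12. 5529.954ms @ 60/7 + 276.498ms (3/7)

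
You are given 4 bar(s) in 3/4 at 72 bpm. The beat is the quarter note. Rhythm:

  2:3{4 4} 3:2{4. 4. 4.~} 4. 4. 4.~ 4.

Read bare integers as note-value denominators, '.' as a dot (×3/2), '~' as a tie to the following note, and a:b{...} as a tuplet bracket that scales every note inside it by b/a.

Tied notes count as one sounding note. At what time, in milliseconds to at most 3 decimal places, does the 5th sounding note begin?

note 5 onset = 5b = 4166.667ms

1. 0.0ms @ 0 + 1250.0ms (3/2)
2. 1250.0ms @ 3/2 + 1250.0ms (3/2)
3. 2500.0ms @ 3 + 833.333ms (1)
4. 3333.333ms @ 4 + 833.333ms (1)
5. 4166.667ms @ 5 + 2083.333ms (5/2)
6. 6250.0ms @ 15/2 + 1250.0ms (3/2)
7. 7500.0ms @ 9 + 2500.0ms (3)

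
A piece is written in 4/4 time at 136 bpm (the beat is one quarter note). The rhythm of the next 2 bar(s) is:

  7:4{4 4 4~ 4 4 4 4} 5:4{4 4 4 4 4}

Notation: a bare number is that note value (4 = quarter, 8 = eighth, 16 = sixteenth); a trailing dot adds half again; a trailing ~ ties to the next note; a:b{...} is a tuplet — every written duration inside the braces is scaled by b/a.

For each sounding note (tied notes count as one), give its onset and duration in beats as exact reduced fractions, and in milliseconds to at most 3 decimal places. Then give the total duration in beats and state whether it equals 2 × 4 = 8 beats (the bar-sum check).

1) 0.0ms=0b +252.101ms=4/7b
2) 252.101ms=4/7b +252.101ms=4/7b
3) 504.202ms=8/7b +504.202ms=8/7b
4) 1008.403ms=16/7b +252.101ms=4/7b
5) 1260.504ms=20/7b +252.101ms=4/7b
6) 1512.605ms=24/7b +252.101ms=4/7b
7) 1764.706ms=4b +352.941ms=4/5b
8) 2117.647ms=24/5b +352.941ms=4/5b
9) 2470.588ms=28/5b +352.941ms=4/5b
10) 2823.529ms=32/5b +352.941ms=4/5b
11) 3176.471ms=36/5b +352.941ms=4/5b
Σ=8b of 8 (136bpm 4/4) — PASS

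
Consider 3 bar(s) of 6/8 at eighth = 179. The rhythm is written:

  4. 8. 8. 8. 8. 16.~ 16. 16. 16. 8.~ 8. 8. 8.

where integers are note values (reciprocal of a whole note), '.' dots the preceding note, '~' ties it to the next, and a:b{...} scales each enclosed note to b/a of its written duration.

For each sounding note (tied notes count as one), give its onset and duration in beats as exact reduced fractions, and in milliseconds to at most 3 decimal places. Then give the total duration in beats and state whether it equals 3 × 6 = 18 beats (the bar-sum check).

1) 0.0ms=0b +1005.587ms=3b
2) 1005.587ms=3b +502.793ms=3/2b
3) 1508.38ms=9/2b +502.793ms=3/2b
4) 2011.173ms=6b +502.793ms=3/2b
5) 2513.966ms=15/2b +502.793ms=3/2b
6) 3016.76ms=9b +502.793ms=3/2b
7) 3519.553ms=21/2b +251.397ms=3/4b
8) 3770.95ms=45/4b +251.397ms=3/4b
9) 4022.346ms=12b +1005.587ms=3b
10) 5027.933ms=15b +502.793ms=3/2b
11) 5530.726ms=33/2b +502.793ms=3/2b
Σ=18b of 18 (179bpm 6/8) — PASS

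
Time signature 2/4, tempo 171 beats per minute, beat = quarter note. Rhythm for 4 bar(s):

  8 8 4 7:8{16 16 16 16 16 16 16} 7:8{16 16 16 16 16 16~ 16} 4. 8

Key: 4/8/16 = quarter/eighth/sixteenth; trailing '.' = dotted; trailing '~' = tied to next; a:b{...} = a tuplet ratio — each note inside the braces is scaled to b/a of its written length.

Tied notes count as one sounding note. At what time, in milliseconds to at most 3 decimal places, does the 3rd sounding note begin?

1. 0.0ms @ 0 + 175.439ms (1/2)
2. 175.439ms @ 1/2 + 175.439ms (1/2)
3. 350.877ms @ 1 + 350.877ms (1)
4. 701.754ms @ 2 + 100.251ms (2/7)
5. 802.005ms @ 16/7 + 100.251ms (2/7)
6. 902.256ms @ 18/7 + 100.251ms (2/7)
7. 1002.506ms @ 20/7 + 100.251ms (2/7)
8. 1102.757ms @ 22/7 + 100.251ms (2/7)
9. 1203.008ms @ 24/7 + 100.251ms (2/7)
10. 1303.258ms @ 26/7 + 100.251ms (2/7)
11. 1403.509ms @ 4 + 100.251ms (2/7)
12. 1503.759ms @ 30/7 + 100.251ms (2/7)
13. 1604.01ms @ 32/7 + 100.251ms (2/7)
14. 1704.261ms @ 34/7 + 100.251ms (2/7)
15. 1804.511ms @ 36/7 + 100.251ms (2/7)
16. 1904.762ms @ 38/7 + 200.501ms (4/7)
17. 2105.263ms @ 6 + 526.316ms (3/2)
18. 2631.579ms @ 15/2 + 175.439ms (1/2)

note 3 onset = 1b = 350.877ms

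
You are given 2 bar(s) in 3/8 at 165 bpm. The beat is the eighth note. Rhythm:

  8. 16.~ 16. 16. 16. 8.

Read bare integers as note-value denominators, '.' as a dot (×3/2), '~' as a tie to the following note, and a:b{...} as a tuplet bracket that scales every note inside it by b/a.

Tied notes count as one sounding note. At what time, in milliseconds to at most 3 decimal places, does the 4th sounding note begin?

1. 0.0ms @ 0 + 545.455ms (3/2)
2. 545.455ms @ 3/2 + 545.455ms (3/2)
3. 1090.909ms @ 3 + 272.727ms (3/4)
4. 1363.636ms @ 15/4 + 272.727ms (3/4)
5. 1636.364ms @ 9/2 + 545.455ms (3/2)

note 4 onset = 15/4b = 1363.636ms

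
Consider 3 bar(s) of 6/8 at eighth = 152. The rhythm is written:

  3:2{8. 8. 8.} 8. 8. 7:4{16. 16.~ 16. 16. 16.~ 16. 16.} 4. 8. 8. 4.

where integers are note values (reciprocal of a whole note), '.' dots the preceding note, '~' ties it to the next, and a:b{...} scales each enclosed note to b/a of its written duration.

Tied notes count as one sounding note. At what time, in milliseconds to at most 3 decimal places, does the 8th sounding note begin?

1. 0.0ms @ 0 + 394.737ms (1)
2. 394.737ms @ 1 + 394.737ms (1)
3. 789.474ms @ 2 + 394.737ms (1)
4. 1184.211ms @ 3 + 592.105ms (3/2)
5. 1776.316ms @ 9/2 + 592.105ms (3/2)
6. 2368.421ms @ 6 + 169.173ms (3/7)
7. 2537.594ms @ 45/7 + 338.346ms (6/7)
8. 2875.94ms @ 51/7 + 169.173ms (3/7)
9. 3045.113ms @ 54/7 + 338.346ms (6/7)
10. 3383.459ms @ 60/7 + 169.173ms (3/7)
11. 3552.632ms @ 9 + 1184.211ms (3)
12. 4736.842ms @ 12 + 592.105ms (3/2)
13. 5328.947ms @ 27/2 + 592.105ms (3/2)
14. 5921.053ms @ 15 + 1184.211ms (3)

note 8 onset = 51/7b = 2875.94ms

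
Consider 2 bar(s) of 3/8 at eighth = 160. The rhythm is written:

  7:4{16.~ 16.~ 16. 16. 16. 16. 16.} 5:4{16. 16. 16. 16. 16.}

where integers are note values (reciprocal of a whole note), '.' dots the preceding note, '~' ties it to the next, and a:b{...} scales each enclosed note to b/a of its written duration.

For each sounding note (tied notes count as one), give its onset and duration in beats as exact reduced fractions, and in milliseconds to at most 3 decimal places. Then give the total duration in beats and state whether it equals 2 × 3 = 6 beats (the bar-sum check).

1) 0.0ms=0b +482.143ms=9/7b
2) 482.143ms=9/7b +160.714ms=3/7b
3) 642.857ms=12/7b +160.714ms=3/7b
4) 803.571ms=15/7b +160.714ms=3/7b
5) 964.286ms=18/7b +160.714ms=3/7b
6) 1125.0ms=3b +225.0ms=3/5b
7) 1350.0ms=18/5b +225.0ms=3/5b
8) 1575.0ms=21/5b +225.0ms=3/5b
9) 1800.0ms=24/5b +225.0ms=3/5b
10) 2025.0ms=27/5b +225.0ms=3/5b
Σ=6b of 6 (160bpm 3/8) — PASS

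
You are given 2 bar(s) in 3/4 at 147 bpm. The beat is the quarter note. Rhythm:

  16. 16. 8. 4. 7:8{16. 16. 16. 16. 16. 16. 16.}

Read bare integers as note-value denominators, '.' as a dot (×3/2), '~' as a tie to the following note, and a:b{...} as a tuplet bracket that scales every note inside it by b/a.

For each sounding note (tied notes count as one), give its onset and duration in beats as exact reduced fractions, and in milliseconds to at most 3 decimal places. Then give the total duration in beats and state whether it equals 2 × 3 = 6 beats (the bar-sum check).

1) 0.0ms=0b +153.061ms=3/8b
2) 153.061ms=3/8b +153.061ms=3/8b
3) 306.122ms=3/4b +306.122ms=3/4b
4) 612.245ms=3/2b +612.245ms=3/2b
5) 1224.49ms=3b +174.927ms=3/7b
6) 1399.417ms=24/7b +174.927ms=3/7b
7) 1574.344ms=27/7b +174.927ms=3/7b
8) 1749.271ms=30/7b +174.927ms=3/7b
9) 1924.198ms=33/7b +174.927ms=3/7b
10) 2099.125ms=36/7b +174.927ms=3/7b
11) 2274.052ms=39/7b +174.927ms=3/7b
Σ=6b of 6 (147bpm 3/4) — PASS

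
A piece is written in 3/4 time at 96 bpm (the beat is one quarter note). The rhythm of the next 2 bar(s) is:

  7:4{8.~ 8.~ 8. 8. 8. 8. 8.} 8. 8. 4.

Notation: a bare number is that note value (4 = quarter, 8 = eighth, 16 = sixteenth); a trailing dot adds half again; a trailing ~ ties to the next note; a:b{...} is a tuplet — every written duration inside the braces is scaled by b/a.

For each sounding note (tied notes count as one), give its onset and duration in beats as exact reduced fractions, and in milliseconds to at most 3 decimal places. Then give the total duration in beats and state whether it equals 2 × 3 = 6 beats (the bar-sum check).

1) 0.0ms=0b +803.571ms=9/7b
2) 803.571ms=9/7b +267.857ms=3/7b
3) 1071.429ms=12/7b +267.857ms=3/7b
4) 1339.286ms=15/7b +267.857ms=3/7b
5) 1607.143ms=18/7b +267.857ms=3/7b
6) 1875.0ms=3b +468.75ms=3/4b
7) 2343.75ms=15/4b +468.75ms=3/4b
8) 2812.5ms=9/2b +937.5ms=3/2b
Σ=6b of 6 (96bpm 3/4) — PASS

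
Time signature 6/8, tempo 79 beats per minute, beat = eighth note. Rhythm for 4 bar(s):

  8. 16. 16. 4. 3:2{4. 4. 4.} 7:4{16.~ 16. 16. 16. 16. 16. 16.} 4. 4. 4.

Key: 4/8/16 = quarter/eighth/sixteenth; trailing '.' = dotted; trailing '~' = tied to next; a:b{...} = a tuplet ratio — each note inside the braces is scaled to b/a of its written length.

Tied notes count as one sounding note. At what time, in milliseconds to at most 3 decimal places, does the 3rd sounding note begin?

note 3 onset = 9/4b = 1708.861ms

1. 0.0ms @ 0 + 1139.241ms (3/2)
2. 1139.241ms @ 3/2 + 569.62ms (3/4)
3. 1708.861ms @ 9/4 + 569.62ms (3/4)
4. 2278.481ms @ 3 + 2278.481ms (3)
5. 4556.962ms @ 6 + 1518.987ms (2)
6. 6075.949ms @ 8 + 1518.987ms (2)
7. 7594.937ms @ 10 + 1518.987ms (2)
8. 9113.924ms @ 12 + 650.995ms (6/7)
9. 9764.919ms @ 90/7 + 325.497ms (3/7)
10. 10090.416ms @ 93/7 + 325.497ms (3/7)
11. 10415.913ms @ 96/7 + 325.497ms (3/7)
12. 10741.41ms @ 99/7 + 325.497ms (3/7)
13. 11066.908ms @ 102/7 + 325.497ms (3/7)
14. 11392.405ms @ 15 + 2278.481ms (3)
15. 13670.886ms @ 18 + 2278.481ms (3)
16. 15949.367ms @ 21 + 2278.481ms (3)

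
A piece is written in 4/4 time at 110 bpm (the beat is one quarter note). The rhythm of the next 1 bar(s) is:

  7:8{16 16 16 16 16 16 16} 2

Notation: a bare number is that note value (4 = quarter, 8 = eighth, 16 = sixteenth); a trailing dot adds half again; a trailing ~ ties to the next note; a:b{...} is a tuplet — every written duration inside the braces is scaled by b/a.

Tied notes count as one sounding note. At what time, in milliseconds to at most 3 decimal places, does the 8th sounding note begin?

note 8 onset = 2b = 1090.909ms

1. 0.0ms @ 0 + 155.844ms (2/7)
2. 155.844ms @ 2/7 + 155.844ms (2/7)
3. 311.688ms @ 4/7 + 155.844ms (2/7)
4. 467.532ms @ 6/7 + 155.844ms (2/7)
5. 623.377ms @ 8/7 + 155.844ms (2/7)
6. 779.221ms @ 10/7 + 155.844ms (2/7)
7. 935.065ms @ 12/7 + 155.844ms (2/7)
8. 1090.909ms @ 2 + 1090.909ms (2)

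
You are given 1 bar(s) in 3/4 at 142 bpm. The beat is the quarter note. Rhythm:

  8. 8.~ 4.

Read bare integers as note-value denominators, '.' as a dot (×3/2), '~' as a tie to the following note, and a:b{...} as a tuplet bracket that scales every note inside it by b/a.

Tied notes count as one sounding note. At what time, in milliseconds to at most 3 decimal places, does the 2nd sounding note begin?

1. 0.0ms @ 0 + 316.901ms (3/4)
2. 316.901ms @ 3/4 + 950.704ms (9/4)

note 2 onset = 3/4b = 316.901ms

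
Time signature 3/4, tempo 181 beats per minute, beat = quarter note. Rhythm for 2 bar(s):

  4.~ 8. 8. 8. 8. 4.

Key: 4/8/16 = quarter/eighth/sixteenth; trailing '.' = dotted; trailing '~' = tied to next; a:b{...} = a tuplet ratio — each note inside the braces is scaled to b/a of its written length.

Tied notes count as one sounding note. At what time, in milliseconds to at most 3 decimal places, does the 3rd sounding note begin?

1. 0.0ms @ 0 + 745.856ms (9/4)
2. 745.856ms @ 9/4 + 248.619ms (3/4)
3. 994.475ms @ 3 + 248.619ms (3/4)
4. 1243.094ms @ 15/4 + 248.619ms (3/4)
5. 1491.713ms @ 9/2 + 497.238ms (3/2)

note 3 onset = 3b = 994.475ms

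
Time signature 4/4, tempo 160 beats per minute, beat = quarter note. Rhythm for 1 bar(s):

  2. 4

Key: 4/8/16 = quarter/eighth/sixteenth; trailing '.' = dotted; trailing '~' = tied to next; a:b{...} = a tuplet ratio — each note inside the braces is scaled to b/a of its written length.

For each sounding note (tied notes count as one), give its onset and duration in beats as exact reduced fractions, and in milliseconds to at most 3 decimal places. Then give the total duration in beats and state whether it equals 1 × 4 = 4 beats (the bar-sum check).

1) 0.0ms=0b +1125.0ms=3b
2) 1125.0ms=3b +375.0ms=1b
Σ=4b of 4 (160bpm 4/4) — PASS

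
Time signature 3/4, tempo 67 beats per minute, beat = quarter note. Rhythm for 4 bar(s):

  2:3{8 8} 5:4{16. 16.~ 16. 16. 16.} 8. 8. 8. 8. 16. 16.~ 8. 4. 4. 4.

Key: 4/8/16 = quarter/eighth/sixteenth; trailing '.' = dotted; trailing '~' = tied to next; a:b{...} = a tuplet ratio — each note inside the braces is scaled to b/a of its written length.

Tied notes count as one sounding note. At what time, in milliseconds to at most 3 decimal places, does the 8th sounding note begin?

note 8 onset = 15/4b = 3358.209ms

1. 0.0ms @ 0 + 671.642ms (3/4)
2. 671.642ms @ 3/4 + 671.642ms (3/4)
3. 1343.284ms @ 3/2 + 268.657ms (3/10)
4. 1611.94ms @ 9/5 + 537.313ms (3/5)
5. 2149.254ms @ 12/5 + 268.657ms (3/10)
6. 2417.91ms @ 27/10 + 268.657ms (3/10)
7. 2686.567ms @ 3 + 671.642ms (3/4)
8. 3358.209ms @ 15/4 + 671.642ms (3/4)
9. 4029.851ms @ 9/2 + 671.642ms (3/4)
10. 4701.493ms @ 21/4 + 671.642ms (3/4)
11. 5373.134ms @ 6 + 335.821ms (3/8)
12. 5708.955ms @ 51/8 + 1007.463ms (9/8)
13. 6716.418ms @ 15/2 + 1343.284ms (3/2)
14. 8059.701ms @ 9 + 1343.284ms (3/2)
15. 9402.985ms @ 21/2 + 1343.284ms (3/2)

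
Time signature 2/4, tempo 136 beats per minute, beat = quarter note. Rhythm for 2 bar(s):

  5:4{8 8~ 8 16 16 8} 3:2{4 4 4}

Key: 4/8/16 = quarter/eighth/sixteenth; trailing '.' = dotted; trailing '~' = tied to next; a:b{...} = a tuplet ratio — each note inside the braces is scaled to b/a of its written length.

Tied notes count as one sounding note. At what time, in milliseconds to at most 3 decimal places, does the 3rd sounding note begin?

note 3 onset = 6/5b = 529.412ms

1. 0.0ms @ 0 + 176.471ms (2/5)
2. 176.471ms @ 2/5 + 352.941ms (4/5)
3. 529.412ms @ 6/5 + 88.235ms (1/5)
4. 617.647ms @ 7/5 + 88.235ms (1/5)
5. 705.882ms @ 8/5 + 176.471ms (2/5)
6. 882.353ms @ 2 + 294.118ms (2/3)
7. 1176.471ms @ 8/3 + 294.118ms (2/3)
8. 1470.588ms @ 10/3 + 294.118ms (2/3)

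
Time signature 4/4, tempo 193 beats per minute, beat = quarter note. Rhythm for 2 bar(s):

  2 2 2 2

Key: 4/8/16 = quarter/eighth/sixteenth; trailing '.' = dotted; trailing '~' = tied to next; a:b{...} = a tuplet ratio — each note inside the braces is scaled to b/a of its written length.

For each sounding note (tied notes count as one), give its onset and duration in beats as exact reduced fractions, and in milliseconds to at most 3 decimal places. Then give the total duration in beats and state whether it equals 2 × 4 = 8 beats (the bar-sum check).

1) 0.0ms=0b +621.762ms=2b
2) 621.762ms=2b +621.762ms=2b
3) 1243.523ms=4b +621.762ms=2b
4) 1865.285ms=6b +621.762ms=2b
Σ=8b of 8 (193bpm 4/4) — PASS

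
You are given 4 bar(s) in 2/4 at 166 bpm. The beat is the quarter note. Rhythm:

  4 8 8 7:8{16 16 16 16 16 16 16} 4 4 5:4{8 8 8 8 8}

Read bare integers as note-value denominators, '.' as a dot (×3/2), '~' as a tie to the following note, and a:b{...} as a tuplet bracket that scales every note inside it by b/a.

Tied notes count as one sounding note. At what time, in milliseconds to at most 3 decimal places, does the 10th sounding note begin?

note 10 onset = 26/7b = 1342.513ms

1. 0.0ms @ 0 + 361.446ms (1)
2. 361.446ms @ 1 + 180.723ms (1/2)
3. 542.169ms @ 3/2 + 180.723ms (1/2)
4. 722.892ms @ 2 + 103.27ms (2/7)
5. 826.162ms @ 16/7 + 103.27ms (2/7)
6. 929.432ms @ 18/7 + 103.27ms (2/7)
7. 1032.702ms @ 20/7 + 103.27ms (2/7)
8. 1135.972ms @ 22/7 + 103.27ms (2/7)
9. 1239.243ms @ 24/7 + 103.27ms (2/7)
10. 1342.513ms @ 26/7 + 103.27ms (2/7)
11. 1445.783ms @ 4 + 361.446ms (1)
12. 1807.229ms @ 5 + 361.446ms (1)
13. 2168.675ms @ 6 + 144.578ms (2/5)
14. 2313.253ms @ 32/5 + 144.578ms (2/5)
15. 2457.831ms @ 34/5 + 144.578ms (2/5)
16. 2602.41ms @ 36/5 + 144.578ms (2/5)
17. 2746.988ms @ 38/5 + 144.578ms (2/5)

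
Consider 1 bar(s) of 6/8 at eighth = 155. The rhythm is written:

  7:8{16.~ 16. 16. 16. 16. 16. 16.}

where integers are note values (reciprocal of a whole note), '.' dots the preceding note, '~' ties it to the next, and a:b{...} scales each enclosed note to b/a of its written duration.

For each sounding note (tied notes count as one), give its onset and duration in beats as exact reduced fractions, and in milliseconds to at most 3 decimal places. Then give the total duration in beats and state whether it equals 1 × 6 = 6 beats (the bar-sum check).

1) 0.0ms=0b +663.594ms=12/7b
2) 663.594ms=12/7b +331.797ms=6/7b
3) 995.392ms=18/7b +331.797ms=6/7b
4) 1327.189ms=24/7b +331.797ms=6/7b
5) 1658.986ms=30/7b +331.797ms=6/7b
6) 1990.783ms=36/7b +331.797ms=6/7b
Σ=6b of 6 (155bpm 6/8) — PASS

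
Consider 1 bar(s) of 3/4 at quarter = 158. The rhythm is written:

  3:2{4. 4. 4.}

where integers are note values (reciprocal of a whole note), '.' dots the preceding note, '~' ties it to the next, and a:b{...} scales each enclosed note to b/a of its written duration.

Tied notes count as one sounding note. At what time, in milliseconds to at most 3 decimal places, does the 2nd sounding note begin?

1. 0.0ms @ 0 + 379.747ms (1)
2. 379.747ms @ 1 + 379.747ms (1)
3. 759.494ms @ 2 + 379.747ms (1)

note 2 onset = 1b = 379.747ms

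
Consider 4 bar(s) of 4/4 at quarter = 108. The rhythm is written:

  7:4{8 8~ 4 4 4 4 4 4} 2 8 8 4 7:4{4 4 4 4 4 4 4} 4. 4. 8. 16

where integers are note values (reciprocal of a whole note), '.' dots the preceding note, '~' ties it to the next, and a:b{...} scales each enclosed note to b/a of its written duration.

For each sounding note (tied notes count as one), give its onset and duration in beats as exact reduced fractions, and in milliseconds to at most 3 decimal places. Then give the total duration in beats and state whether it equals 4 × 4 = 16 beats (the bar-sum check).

1) 0.0ms=0b +158.73ms=2/7b
2) 158.73ms=2/7b +476.19ms=6/7b
3) 634.921ms=8/7b +317.46ms=4/7b
4) 952.381ms=12/7b +317.46ms=4/7b
5) 1269.841ms=16/7b +317.46ms=4/7b
6) 1587.302ms=20/7b +317.46ms=4/7b
7) 1904.762ms=24/7b +317.46ms=4/7b
8) 2222.222ms=4b +1111.111ms=2b
9) 3333.333ms=6b +277.778ms=1/2b
10) 3611.111ms=13/2b +277.778ms=1/2b
11) 3888.889ms=7b +555.556ms=1b
12) 4444.444ms=8b +317.46ms=4/7b
13) 4761.905ms=60/7b +317.46ms=4/7b
14) 5079.365ms=64/7b +317.46ms=4/7b
15) 5396.825ms=68/7b +317.46ms=4/7b
16) 5714.286ms=72/7b +317.46ms=4/7b
17) 6031.746ms=76/7b +317.46ms=4/7b
18) 6349.206ms=80/7b +317.46ms=4/7b
19) 6666.667ms=12b +833.333ms=3/2b
20) 7500.0ms=27/2b +833.333ms=3/2b
21) 8333.333ms=15b +416.667ms=3/4b
22) 8750.0ms=63/4b +138.889ms=1/4b
Σ=16b of 16 (108bpm 4/4) — PASS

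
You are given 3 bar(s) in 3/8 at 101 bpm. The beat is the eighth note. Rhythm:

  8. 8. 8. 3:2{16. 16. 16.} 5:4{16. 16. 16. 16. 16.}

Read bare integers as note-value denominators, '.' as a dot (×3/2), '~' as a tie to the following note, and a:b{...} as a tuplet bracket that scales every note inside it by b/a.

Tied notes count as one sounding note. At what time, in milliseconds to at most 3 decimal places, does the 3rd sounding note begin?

1. 0.0ms @ 0 + 891.089ms (3/2)
2. 891.089ms @ 3/2 + 891.089ms (3/2)
3. 1782.178ms @ 3 + 891.089ms (3/2)
4. 2673.267ms @ 9/2 + 297.03ms (1/2)
5. 2970.297ms @ 5 + 297.03ms (1/2)
6. 3267.327ms @ 11/2 + 297.03ms (1/2)
7. 3564.356ms @ 6 + 356.436ms (3/5)
8. 3920.792ms @ 33/5 + 356.436ms (3/5)
9. 4277.228ms @ 36/5 + 356.436ms (3/5)
10. 4633.663ms @ 39/5 + 356.436ms (3/5)
11. 4990.099ms @ 42/5 + 356.436ms (3/5)

note 3 onset = 3b = 1782.178ms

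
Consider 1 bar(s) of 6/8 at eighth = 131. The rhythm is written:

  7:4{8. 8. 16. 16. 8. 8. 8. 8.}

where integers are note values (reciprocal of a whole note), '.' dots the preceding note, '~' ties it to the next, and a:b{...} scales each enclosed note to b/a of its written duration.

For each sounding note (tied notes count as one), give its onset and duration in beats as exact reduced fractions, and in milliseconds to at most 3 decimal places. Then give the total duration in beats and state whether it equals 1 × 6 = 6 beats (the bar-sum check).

1) 0.0ms=0b +392.585ms=6/7b
2) 392.585ms=6/7b +392.585ms=6/7b
3) 785.169ms=12/7b +196.292ms=3/7b
4) 981.461ms=15/7b +196.292ms=3/7b
5) 1177.754ms=18/7b +392.585ms=6/7b
6) 1570.338ms=24/7b +392.585ms=6/7b
7) 1962.923ms=30/7b +392.585ms=6/7b
8) 2355.507ms=36/7b +392.585ms=6/7b
Σ=6b of 6 (131bpm 6/8) — PASS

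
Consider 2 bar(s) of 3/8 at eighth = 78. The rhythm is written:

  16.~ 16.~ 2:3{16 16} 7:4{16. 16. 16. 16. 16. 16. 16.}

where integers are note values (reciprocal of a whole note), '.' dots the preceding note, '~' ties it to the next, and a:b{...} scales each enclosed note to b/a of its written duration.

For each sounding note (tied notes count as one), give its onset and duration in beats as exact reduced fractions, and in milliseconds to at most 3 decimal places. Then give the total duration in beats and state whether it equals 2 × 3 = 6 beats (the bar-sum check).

1) 0.0ms=0b +1730.769ms=9/4b
2) 1730.769ms=9/4b +576.923ms=3/4b
3) 2307.692ms=3b +329.67ms=3/7b
4) 2637.363ms=24/7b +329.67ms=3/7b
5) 2967.033ms=27/7b +329.67ms=3/7b
6) 3296.703ms=30/7b +329.67ms=3/7b
7) 3626.374ms=33/7b +329.67ms=3/7b
8) 3956.044ms=36/7b +329.67ms=3/7b
9) 4285.714ms=39/7b +329.67ms=3/7b
Σ=6b of 6 (78bpm 3/8) — PASS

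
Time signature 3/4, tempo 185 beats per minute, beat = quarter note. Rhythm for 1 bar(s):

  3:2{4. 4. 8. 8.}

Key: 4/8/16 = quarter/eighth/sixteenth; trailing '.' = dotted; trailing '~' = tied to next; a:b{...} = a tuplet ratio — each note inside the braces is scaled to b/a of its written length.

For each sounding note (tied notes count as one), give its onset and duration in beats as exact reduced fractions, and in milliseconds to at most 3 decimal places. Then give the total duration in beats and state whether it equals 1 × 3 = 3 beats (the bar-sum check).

1) 0.0ms=0b +324.324ms=1b
2) 324.324ms=1b +324.324ms=1b
3) 648.649ms=2b +162.162ms=1/2b
4) 810.811ms=5/2b +162.162ms=1/2b
Σ=3b of 3 (185bpm 3/4) — PASS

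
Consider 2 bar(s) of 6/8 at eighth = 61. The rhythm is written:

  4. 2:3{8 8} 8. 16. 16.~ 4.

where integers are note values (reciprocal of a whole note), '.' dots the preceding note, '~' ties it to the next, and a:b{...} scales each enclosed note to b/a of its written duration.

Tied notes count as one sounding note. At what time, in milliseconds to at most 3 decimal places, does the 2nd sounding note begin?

1. 0.0ms @ 0 + 2950.82ms (3)
2. 2950.82ms @ 3 + 1475.41ms (3/2)
3. 4426.23ms @ 9/2 + 1475.41ms (3/2)
4. 5901.639ms @ 6 + 1475.41ms (3/2)
5. 7377.049ms @ 15/2 + 737.705ms (3/4)
6. 8114.754ms @ 33/4 + 3688.525ms (15/4)

note 2 onset = 3b = 2950.82ms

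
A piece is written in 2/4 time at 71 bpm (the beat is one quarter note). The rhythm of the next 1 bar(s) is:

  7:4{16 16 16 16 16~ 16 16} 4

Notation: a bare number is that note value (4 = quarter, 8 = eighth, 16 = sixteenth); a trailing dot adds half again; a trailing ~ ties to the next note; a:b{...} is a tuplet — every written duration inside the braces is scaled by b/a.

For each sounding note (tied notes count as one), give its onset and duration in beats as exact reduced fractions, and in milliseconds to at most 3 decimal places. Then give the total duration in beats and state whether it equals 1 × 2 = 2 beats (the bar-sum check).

1) 0.0ms=0b +120.724ms=1/7b
2) 120.724ms=1/7b +120.724ms=1/7b
3) 241.449ms=2/7b +120.724ms=1/7b
4) 362.173ms=3/7b +120.724ms=1/7b
5) 482.897ms=4/7b +241.449ms=2/7b
6) 724.346ms=6/7b +120.724ms=1/7b
7) 845.07ms=1b +845.07ms=1b
Σ=2b of 2 (71bpm 2/4) — PASS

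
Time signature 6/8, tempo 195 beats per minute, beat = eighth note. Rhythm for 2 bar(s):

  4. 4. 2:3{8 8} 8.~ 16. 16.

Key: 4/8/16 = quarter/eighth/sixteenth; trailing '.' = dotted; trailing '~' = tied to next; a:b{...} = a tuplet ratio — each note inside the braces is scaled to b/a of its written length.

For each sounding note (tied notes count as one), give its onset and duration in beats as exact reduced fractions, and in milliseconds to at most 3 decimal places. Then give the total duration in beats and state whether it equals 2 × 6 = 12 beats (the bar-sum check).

1) 0.0ms=0b +923.077ms=3b
2) 923.077ms=3b +923.077ms=3b
3) 1846.154ms=6b +461.538ms=3/2b
4) 2307.692ms=15/2b +461.538ms=3/2b
5) 2769.231ms=9b +692.308ms=9/4b
6) 3461.538ms=45/4b +230.769ms=3/4b
Σ=12b of 12 (195bpm 6/8) — PASS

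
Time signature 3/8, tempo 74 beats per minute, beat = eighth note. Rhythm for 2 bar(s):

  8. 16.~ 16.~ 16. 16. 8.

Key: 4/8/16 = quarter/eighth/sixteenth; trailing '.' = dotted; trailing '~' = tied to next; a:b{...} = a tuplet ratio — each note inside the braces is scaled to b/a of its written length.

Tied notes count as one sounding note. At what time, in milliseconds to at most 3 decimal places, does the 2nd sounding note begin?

note 2 onset = 3/2b = 1216.216ms

1. 0.0ms @ 0 + 1216.216ms (3/2)
2. 1216.216ms @ 3/2 + 1824.324ms (9/4)
3. 3040.541ms @ 15/4 + 608.108ms (3/4)
4. 3648.649ms @ 9/2 + 1216.216ms (3/2)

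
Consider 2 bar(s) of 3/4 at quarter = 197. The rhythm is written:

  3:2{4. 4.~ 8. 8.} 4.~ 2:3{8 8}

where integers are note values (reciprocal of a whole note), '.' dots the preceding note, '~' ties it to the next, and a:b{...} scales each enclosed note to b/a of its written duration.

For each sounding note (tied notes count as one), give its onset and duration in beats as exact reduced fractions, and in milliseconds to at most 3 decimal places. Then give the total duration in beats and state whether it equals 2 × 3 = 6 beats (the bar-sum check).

1) 0.0ms=0b +304.569ms=1b
2) 304.569ms=1b +456.853ms=3/2b
3) 761.421ms=5/2b +152.284ms=1/2b
4) 913.706ms=3b +685.279ms=9/4b
5) 1598.985ms=21/4b +228.426ms=3/4b
Σ=6b of 6 (197bpm 3/4) — PASS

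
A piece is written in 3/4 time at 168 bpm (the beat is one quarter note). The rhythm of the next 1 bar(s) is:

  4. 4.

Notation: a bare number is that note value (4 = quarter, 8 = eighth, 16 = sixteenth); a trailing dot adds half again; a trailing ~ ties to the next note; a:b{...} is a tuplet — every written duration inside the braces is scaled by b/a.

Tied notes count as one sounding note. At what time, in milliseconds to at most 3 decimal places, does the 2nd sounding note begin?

note 2 onset = 3/2b = 535.714ms

1. 0.0ms @ 0 + 535.714ms (3/2)
2. 535.714ms @ 3/2 + 535.714ms (3/2)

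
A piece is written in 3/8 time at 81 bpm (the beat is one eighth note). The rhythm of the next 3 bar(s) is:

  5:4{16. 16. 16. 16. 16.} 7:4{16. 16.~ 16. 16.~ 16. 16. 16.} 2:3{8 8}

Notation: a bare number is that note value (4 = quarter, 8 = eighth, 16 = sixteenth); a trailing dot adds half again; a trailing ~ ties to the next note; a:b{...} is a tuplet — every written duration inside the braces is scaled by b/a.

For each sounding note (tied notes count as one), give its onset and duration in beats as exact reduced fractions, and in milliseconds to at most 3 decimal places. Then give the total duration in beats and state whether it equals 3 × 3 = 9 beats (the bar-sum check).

1) 0.0ms=0b +444.444ms=3/5b
2) 444.444ms=3/5b +444.444ms=3/5b
3) 888.889ms=6/5b +444.444ms=3/5b
4) 1333.333ms=9/5b +444.444ms=3/5b
5) 1777.778ms=12/5b +444.444ms=3/5b
6) 2222.222ms=3b +317.46ms=3/7b
7) 2539.683ms=24/7b +634.921ms=6/7b
8) 3174.603ms=30/7b +634.921ms=6/7b
9) 3809.524ms=36/7b +317.46ms=3/7b
10) 4126.984ms=39/7b +317.46ms=3/7b
11) 4444.444ms=6b +1111.111ms=3/2b
12) 5555.556ms=15/2b +1111.111ms=3/2b
Σ=9b of 9 (81bpm 3/8) — PASS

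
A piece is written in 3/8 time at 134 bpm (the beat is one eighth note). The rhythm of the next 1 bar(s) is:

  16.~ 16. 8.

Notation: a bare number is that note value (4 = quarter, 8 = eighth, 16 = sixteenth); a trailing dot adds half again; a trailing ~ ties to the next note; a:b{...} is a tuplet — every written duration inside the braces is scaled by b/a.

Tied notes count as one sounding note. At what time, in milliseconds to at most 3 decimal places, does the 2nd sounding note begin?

note 2 onset = 3/2b = 671.642ms

1. 0.0ms @ 0 + 671.642ms (3/2)
2. 671.642ms @ 3/2 + 671.642ms (3/2)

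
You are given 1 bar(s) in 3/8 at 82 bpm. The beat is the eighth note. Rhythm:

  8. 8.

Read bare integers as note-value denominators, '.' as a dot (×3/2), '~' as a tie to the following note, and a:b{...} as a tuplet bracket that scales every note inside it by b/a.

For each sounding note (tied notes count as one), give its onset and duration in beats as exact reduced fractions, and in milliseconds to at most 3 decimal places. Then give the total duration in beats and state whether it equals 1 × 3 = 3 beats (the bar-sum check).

1) 0.0ms=0b +1097.561ms=3/2b
2) 1097.561ms=3/2b +1097.561ms=3/2b
Σ=3b of 3 (82bpm 3/8) — PASS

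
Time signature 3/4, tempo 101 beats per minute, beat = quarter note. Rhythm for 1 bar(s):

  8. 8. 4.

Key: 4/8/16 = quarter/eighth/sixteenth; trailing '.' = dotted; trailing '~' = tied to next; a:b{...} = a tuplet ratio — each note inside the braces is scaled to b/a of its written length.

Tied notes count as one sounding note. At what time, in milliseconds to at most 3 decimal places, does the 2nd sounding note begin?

1. 0.0ms @ 0 + 445.545ms (3/4)
2. 445.545ms @ 3/4 + 445.545ms (3/4)
3. 891.089ms @ 3/2 + 891.089ms (3/2)

note 2 onset = 3/4b = 445.545ms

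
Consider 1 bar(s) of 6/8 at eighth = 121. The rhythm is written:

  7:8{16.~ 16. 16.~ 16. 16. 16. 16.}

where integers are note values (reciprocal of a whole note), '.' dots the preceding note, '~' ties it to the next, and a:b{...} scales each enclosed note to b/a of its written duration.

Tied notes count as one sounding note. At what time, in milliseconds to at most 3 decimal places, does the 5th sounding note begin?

note 5 onset = 36/7b = 2550.177ms

1. 0.0ms @ 0 + 850.059ms (12/7)
2. 850.059ms @ 12/7 + 850.059ms (12/7)
3. 1700.118ms @ 24/7 + 425.03ms (6/7)
4. 2125.148ms @ 30/7 + 425.03ms (6/7)
5. 2550.177ms @ 36/7 + 425.03ms (6/7)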